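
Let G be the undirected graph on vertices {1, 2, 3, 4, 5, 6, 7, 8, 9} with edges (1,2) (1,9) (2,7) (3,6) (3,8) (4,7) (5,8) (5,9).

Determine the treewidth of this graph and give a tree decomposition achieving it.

Every bag has size at most 2, so the width is 2 − 1 = 1 and tw(G) ≤ 1. Any graph with an edge has treewidth ≥ 1, and G has the edge 6–3. Therefore the treewidth is 1.

Treewidth 1.
One optimal decomposition is:
Bags: B1 = {3, 6}  B2 = {3, 8}  B3 = {5, 8}  B4 = {5, 9}  B5 = {1, 9}  B6 = {1, 2}  B7 = {2, 7}  B8 = {4, 7}
Tree: B1–B2, B2–B3, B3–B4, B4–B5, B5–B6, B6–B7, B7–B8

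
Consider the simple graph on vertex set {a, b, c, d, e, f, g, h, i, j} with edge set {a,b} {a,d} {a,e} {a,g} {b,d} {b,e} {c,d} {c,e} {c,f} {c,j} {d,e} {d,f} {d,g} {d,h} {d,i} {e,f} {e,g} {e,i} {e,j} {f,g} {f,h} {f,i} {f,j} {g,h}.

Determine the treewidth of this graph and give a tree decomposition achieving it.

Treewidth 3.
Bags: B1 = {a, d, e, g}  B2 = {a, b, d, e}  B3 = {d, e, f, g}  B4 = {d, e, f, i}  B5 = {d, f, g, h}  B6 = {c, d, e, f}  B7 = {c, e, f, j}
Tree: B1–B2, B1–B3, B3–B4, B3–B5, B3–B6, B6–B7

Every bag has size at most 4, so the width is 4 − 1 = 3 and tw(G) ≤ 3. Conversely, {a, d, e, g} is a clique of size 4, and the vertices of any clique must share a bag in every tree decomposition; so some bag has ≥ 4 vertices and tw(G) ≥ 3. Hence tw(G) = 3 exactly.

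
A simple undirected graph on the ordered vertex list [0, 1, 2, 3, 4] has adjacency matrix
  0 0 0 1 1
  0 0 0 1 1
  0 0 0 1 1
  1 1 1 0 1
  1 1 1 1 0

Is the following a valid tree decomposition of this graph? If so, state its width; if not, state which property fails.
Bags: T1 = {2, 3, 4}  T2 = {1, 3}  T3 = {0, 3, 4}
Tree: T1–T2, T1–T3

A tree decomposition must satisfy three properties: every vertex lies in some bag; for every edge, both endpoints lie together in some bag; and for every vertex, the bags containing it form a connected subtree. Here edge (4,1) lies in no bag, so the decomposition is invalid.

No — edge (4,1) lies in no bag.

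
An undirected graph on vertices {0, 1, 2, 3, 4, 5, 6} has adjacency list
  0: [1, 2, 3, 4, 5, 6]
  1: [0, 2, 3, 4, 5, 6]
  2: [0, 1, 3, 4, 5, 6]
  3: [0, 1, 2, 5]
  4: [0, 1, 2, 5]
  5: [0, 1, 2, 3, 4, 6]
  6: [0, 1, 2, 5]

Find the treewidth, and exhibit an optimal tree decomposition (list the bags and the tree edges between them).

Treewidth 4.
One such decomposition:
Bags: B1 = {0, 1, 2, 5, 6}  B2 = {0, 1, 2, 3, 5}  B3 = {0, 1, 2, 4, 5}
Tree: B1–B2, B1–B3

Each bag holds 5 vertices, so the decomposition has width 4, which upper-bounds the treewidth. On the other hand G contains the 5-clique {0, 1, 2, 3, 5}. A clique must lie in a single bag of any decomposition, so no decomposition can have width below 4. The upper and lower bounds meet at 4, so that is the treewidth.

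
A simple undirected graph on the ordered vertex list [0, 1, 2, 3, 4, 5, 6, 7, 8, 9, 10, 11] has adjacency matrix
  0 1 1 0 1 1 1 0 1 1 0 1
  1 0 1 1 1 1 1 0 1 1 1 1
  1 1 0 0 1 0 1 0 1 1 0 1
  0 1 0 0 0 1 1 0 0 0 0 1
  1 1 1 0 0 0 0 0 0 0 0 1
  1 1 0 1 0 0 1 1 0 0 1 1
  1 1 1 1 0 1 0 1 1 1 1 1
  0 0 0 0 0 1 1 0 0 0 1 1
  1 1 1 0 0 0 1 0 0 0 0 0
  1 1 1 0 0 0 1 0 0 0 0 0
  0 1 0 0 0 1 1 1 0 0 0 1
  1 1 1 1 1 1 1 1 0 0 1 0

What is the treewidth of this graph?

A width-4 tree decomposition is:
Bags: B1 = {1, 3, 5, 6, 11}  B2 = {0, 1, 5, 6, 11}  B3 = {0, 1, 2, 6, 11}  B4 = {0, 1, 2, 4, 11}  B5 = {1, 5, 6, 10, 11}  B6 = {5, 6, 7, 10, 11}  B7 = {0, 1, 2, 6, 8}  B8 = {0, 1, 2, 6, 9}
Tree: B1–B2, B2–B3, B3–B4, B1–B5, B5–B6, B3–B7, B3–B8
The largest bag has 5 vertices, giving width 4; this decomposition certifies tw(G) ≤ 4. On the other hand G contains the 5-clique {0, 1, 2, 4, 11}. A clique must lie in a single bag of any decomposition, so no decomposition can have width below 4. The upper and lower bounds meet at 4, so that is the treewidth.

4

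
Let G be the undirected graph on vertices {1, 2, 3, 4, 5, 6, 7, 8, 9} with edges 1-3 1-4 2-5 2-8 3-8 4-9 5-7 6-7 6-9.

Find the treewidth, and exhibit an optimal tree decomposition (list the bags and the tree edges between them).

The largest bag has 3 vertices, giving width 2; this decomposition certifies tw(G) ≤ 2. For the lower bound, G contains the cycle 7–5–2–8–3–1–4–9–6–7, so G is not a forest; only forests have treewidth ≤ 1, hence tw(G) ≥ 2. Combining the bounds, tw(G) = 2.

Treewidth 2.
Bags: B1 = {2, 5, 7}  B2 = {2, 7, 8}  B3 = {3, 7, 8}  B4 = {1, 3, 7}  B5 = {1, 4, 7}  B6 = {4, 7, 9}  B7 = {6, 7, 9}
Tree: B1–B2, B2–B3, B3–B4, B4–B5, B5–B6, B6–B7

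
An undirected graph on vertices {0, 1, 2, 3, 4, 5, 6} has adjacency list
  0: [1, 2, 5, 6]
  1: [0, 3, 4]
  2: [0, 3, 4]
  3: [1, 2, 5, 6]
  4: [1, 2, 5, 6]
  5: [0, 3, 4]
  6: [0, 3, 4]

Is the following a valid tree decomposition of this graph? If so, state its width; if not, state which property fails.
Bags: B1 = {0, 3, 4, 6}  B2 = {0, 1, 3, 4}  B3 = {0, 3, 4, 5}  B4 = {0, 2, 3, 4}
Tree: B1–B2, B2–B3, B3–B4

Every vertex of G appears in some bag (union = {0, 1, 2, 3, 4, 5, 6}); every edge is covered by a bag; and for each vertex v the set of bags containing v is connected in the bag tree. The decomposition is therefore valid. The largest bag has 4 vertices, so the width is 3.

Yes; width 3.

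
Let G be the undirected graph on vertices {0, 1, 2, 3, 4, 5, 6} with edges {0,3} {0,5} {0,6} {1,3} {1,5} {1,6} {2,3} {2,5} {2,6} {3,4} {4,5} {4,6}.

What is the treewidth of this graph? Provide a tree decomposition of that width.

Every bag has size at most 4, so the width is 4 − 1 = 3 and tw(G) ≤ 3. For the lower bound: the 4 vertex sets {2,6}, {4,5}, {3}, {0} are disjoint, each induces a connected subgraph, and every pair is joined by at least one edge of G. Contracting each set to a single vertex therefore yields K_{4} as a minor, and since treewidth is minor-monotone, tw(G) ≥ tw(K_{4}) = 3. Hence tw(G) = 3 exactly.

Treewidth 3.
One such decomposition:
Bags: B1 = {2, 3, 5, 6}  B2 = {3, 4, 5, 6}  B3 = {0, 3, 5, 6}  B4 = {1, 3, 5, 6}
Tree: B1–B2, B2–B3, B3–B4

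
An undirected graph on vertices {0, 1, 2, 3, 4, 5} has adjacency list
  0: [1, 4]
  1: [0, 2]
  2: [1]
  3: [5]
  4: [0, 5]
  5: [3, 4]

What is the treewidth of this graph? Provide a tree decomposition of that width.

Each bag holds 2 vertices, so the decomposition has width 1, which upper-bounds the treewidth. Any graph with an edge has treewidth ≥ 1, and G has the edge 3–5. Therefore the treewidth is 1.

Treewidth 1.
One optimal decomposition is:
Bags: B1 = {3, 5}  B2 = {4, 5}  B3 = {0, 4}  B4 = {0, 1}  B5 = {1, 2}
Tree: B1–B2, B2–B3, B3–B4, B4–B5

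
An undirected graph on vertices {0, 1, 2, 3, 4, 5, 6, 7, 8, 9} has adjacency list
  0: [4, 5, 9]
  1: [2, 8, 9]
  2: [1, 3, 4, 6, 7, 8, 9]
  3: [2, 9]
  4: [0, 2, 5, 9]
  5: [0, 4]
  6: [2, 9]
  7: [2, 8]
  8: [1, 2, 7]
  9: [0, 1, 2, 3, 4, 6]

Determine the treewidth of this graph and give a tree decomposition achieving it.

Treewidth 2.
One such decomposition:
Bags: B1 = {1, 2, 8}  B2 = {1, 2, 9}  B3 = {2, 3, 9}  B4 = {2, 4, 9}  B5 = {0, 4, 9}  B6 = {2, 7, 8}  B7 = {0, 4, 5}  B8 = {2, 6, 9}
Tree: B1–B2, B2–B3, B2–B4, B4–B5, B1–B6, B5–B7, B2–B8

Every bag has size at most 3, so the width is 3 − 1 = 2 and tw(G) ≤ 2. On the other hand G contains the 3-clique {0, 4, 9}. A clique must lie in a single bag of any decomposition, so no decomposition can have width below 2. Therefore the treewidth is 2.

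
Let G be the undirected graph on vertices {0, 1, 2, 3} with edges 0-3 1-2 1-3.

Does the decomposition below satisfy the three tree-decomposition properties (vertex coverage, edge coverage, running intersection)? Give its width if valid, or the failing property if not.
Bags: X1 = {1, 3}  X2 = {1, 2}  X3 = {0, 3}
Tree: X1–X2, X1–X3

Vertex coverage: the bags together contain {0, 1, 2, 3}, the full vertex set. Edge coverage: each edge of G has both endpoints in at least one bag. Running intersection: for every vertex, the bags containing it form a connected subtree. All three properties hold, so this is a valid tree decomposition of width max|bag| − 1 = 1, and hence tw(G) ≤ 1.

Yes; width 1.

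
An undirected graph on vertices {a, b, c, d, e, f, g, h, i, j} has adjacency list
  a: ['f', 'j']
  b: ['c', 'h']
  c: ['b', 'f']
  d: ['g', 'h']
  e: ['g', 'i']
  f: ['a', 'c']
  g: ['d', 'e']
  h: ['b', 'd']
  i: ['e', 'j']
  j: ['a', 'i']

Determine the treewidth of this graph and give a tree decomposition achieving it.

Treewidth 2.
One such decomposition:
Bags: B1 = {b, d, h}  B2 = {b, d, g}  B3 = {b, e, g}  B4 = {b, e, i}  B5 = {b, i, j}  B6 = {a, b, j}  B7 = {a, b, f}  B8 = {b, c, f}
Tree: B1–B2, B2–B3, B3–B4, B4–B5, B5–B6, B6–B7, B7–B8

The largest bag has 3 vertices, giving width 2; this decomposition certifies tw(G) ≤ 2. The edges b–h–d–g–e–i–j–a–f–c–b form a cycle, so G is not a tree and its treewidth is at least 2. Therefore the treewidth is 2.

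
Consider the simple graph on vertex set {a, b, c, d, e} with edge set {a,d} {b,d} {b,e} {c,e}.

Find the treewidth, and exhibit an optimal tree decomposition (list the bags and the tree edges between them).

Treewidth 1.
Bags: B1 = {b, d}  B2 = {a, d}  B3 = {b, e}  B4 = {c, e}
Tree: B1–B2, B1–B3, B3–B4

The largest bag has 2 vertices, giving width 1; this decomposition certifies tw(G) ≤ 1. G has an edge, so its treewidth is at least 1. Combining the bounds, tw(G) = 1.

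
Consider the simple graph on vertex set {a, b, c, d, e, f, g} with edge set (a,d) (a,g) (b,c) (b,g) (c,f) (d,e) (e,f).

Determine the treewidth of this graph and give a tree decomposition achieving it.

Treewidth 2.
Bags: B1 = {b, c, f}  B2 = {b, e, f}  B3 = {b, d, e}  B4 = {a, b, d}  B5 = {a, b, g}
Tree: B1–B2, B2–B3, B3–B4, B4–B5

The largest bag has 3 vertices, giving width 2; this decomposition certifies tw(G) ≤ 2. Since b–c–f–e–d–a–g–b is a cycle in G, G is not acyclic. Forests are exactly the graphs of treewidth ≤ 1, so tw(G) ≥ 2. Hence tw(G) = 2 exactly.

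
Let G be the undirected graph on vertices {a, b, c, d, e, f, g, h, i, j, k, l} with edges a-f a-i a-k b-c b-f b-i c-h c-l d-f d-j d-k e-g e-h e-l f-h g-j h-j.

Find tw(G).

A width-3 tree decomposition is:
Bags: B1 = {a, b, i, k}  B2 = {a, b, f, k}  B3 = {b, d, f, k}  B4 = {b, c, d, f}  B5 = {c, d, f, h}  B6 = {c, d, h, j}  B7 = {c, h, j, l}  B8 = {e, h, j, l}  B9 = {e, g, j, l}
Tree: B1–B2, B2–B3, B3–B4, B4–B5, B5–B6, B6–B7, B7–B8, B8–B9
The largest bag has 4 vertices, giving width 3; this decomposition certifies tw(G) ≤ 3. For the lower bound: the 4 vertex sets {a,i,k}, {b}, {f}, {c,d,h,j} are disjoint, each induces a connected subgraph, and every pair is joined by at least one edge of G. Contracting each set to a single vertex therefore yields K_{4} as a minor, and since treewidth is minor-monotone, tw(G) ≥ tw(K_{4}) = 3. Hence tw(G) = 3 exactly.

3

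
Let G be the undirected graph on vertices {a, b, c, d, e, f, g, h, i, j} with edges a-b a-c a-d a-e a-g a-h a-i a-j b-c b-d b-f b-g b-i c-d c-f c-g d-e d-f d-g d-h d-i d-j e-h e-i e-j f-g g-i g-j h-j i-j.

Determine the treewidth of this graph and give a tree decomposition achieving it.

Each bag holds 5 vertices, so the decomposition has width 4, which upper-bounds the treewidth. Conversely, {a, d, g, i, j} is a clique of size 5, and the vertices of any clique must share a bag in every tree decomposition; so some bag has ≥ 5 vertices and tw(G) ≥ 4. Therefore the treewidth is 4.

Treewidth 4.
Bags: B1 = {a, b, c, d, g}  B2 = {a, b, d, g, i}  B3 = {b, c, d, f, g}  B4 = {a, d, g, i, j}  B5 = {a, d, e, i, j}  B6 = {a, d, e, h, j}
Tree: B1–B2, B1–B3, B2–B4, B4–B5, B5–B6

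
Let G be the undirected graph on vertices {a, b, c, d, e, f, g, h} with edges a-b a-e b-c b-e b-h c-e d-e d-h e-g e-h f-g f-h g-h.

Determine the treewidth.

A width-2 tree decomposition is:
Bags: B1 = {f, g, h}  B2 = {e, g, h}  B3 = {d, e, h}  B4 = {b, e, h}  B5 = {b, c, e}  B6 = {a, b, e}
Tree: B1–B2, B2–B3, B3–B4, B4–B5, B4–B6
Each bag holds 3 vertices, so the decomposition has width 2, which upper-bounds the treewidth. On the other hand G contains the 3-clique {d, e, h}. A clique must lie in a single bag of any decomposition, so no decomposition can have width below 2. Therefore the treewidth is 2.

2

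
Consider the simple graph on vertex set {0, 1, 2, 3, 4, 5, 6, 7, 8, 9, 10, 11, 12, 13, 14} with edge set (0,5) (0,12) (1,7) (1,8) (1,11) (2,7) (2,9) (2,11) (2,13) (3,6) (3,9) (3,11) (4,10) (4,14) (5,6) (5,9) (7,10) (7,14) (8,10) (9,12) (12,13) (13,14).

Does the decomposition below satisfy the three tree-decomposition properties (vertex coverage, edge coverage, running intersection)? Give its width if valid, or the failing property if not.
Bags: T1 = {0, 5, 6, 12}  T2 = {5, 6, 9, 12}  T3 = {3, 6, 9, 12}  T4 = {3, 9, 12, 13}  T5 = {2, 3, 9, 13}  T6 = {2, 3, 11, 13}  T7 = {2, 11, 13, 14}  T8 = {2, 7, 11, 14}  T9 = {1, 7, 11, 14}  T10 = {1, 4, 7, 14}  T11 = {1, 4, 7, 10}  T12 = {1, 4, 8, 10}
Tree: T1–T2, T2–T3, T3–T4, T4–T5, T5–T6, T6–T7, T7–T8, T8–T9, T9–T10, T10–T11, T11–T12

Checking the three conditions: (i) the bags cover all of {0, 1, 2, 3, 4, 5, 6, 7, 8, 9, 10, 11, 12, 13, 14}; (ii) for each edge, some bag contains both endpoints; (iii) the bags containing any fixed vertex form a subtree. All hold, so the decomposition is valid with width 4 − 1 = 3.

Yes; width 3.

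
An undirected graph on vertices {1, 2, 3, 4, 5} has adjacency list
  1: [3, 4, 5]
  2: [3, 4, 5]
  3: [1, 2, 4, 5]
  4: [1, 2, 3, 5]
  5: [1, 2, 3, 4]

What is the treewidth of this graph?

3

A width-3 tree decomposition is:
Bags: B1 = {1, 3, 4, 5}  B2 = {2, 3, 4, 5}
Tree: B1–B2
The largest bag has 4 vertices, giving width 3; this decomposition certifies tw(G) ≤ 3. Conversely, {1, 3, 4, 5} is a clique of size 4, and the vertices of any clique must share a bag in every tree decomposition; so some bag has ≥ 4 vertices and tw(G) ≥ 3. Combining the bounds, tw(G) = 3.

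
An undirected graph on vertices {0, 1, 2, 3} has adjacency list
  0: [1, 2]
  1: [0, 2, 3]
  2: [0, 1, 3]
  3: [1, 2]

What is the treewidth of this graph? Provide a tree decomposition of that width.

Treewidth 2.
One optimal decomposition is:
Bags: B1 = {0, 1, 2}  B2 = {1, 2, 3}
Tree: B1–B2

The largest bag has 3 vertices, giving width 2; this decomposition certifies tw(G) ≤ 2. On the other hand G contains the 3-clique {0, 1, 2}. A clique must lie in a single bag of any decomposition, so no decomposition can have width below 2. Hence tw(G) = 2 exactly.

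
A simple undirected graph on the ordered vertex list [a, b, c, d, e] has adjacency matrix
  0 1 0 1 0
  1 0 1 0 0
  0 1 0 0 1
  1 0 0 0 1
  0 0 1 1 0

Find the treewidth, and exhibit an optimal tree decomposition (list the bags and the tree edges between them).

Treewidth 2.
Bags: B1 = {a, b, d}  B2 = {b, d, e}  B3 = {b, c, e}
Tree: B1–B2, B2–B3

Every bag has size at most 3, so the width is 3 − 1 = 2 and tw(G) ≤ 2. Since b–a–d–e–c–b is a cycle in G, G is not acyclic. Forests are exactly the graphs of treewidth ≤ 1, so tw(G) ≥ 2. Hence tw(G) = 2 exactly.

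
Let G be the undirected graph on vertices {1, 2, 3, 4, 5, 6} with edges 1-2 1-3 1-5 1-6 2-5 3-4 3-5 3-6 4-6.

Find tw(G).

2

A width-2 tree decomposition is:
Bags: B1 = {1, 3, 6}  B2 = {1, 3, 5}  B3 = {3, 4, 6}  B4 = {1, 2, 5}
Tree: B1–B2, B1–B3, B2–B4
Every bag has size at most 3, so the width is 3 − 1 = 2 and tw(G) ≤ 2. For the lower bound, the 3 vertices {1, 2, 5} are pairwise adjacent, and any tree decomposition puts a clique entirely inside one bag — forcing width ≥ 2. Hence tw(G) = 2 exactly.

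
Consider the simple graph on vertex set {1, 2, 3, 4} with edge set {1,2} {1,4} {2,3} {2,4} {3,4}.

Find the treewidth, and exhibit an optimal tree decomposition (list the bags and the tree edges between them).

Every bag has size at most 3, so the width is 3 − 1 = 2 and tw(G) ≤ 2. For the lower bound, the 3 vertices {1, 2, 4} are pairwise adjacent, and any tree decomposition puts a clique entirely inside one bag — forcing width ≥ 2. Hence tw(G) = 2 exactly.

Treewidth 2.
One optimal decomposition is:
Bags: B1 = {2, 3, 4}  B2 = {1, 2, 4}
Tree: B1–B2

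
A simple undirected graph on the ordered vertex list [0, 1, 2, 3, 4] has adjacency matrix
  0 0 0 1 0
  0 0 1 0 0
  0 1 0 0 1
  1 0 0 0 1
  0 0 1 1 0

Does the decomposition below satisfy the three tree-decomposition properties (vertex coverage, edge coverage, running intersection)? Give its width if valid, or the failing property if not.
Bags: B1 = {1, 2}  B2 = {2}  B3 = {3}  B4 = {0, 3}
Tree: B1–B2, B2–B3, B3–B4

A tree decomposition must satisfy three properties: every vertex lies in some bag; for every edge, both endpoints lie together in some bag; and for every vertex, the bags containing it form a connected subtree. Here vertex 4 appears in no bag, so the decomposition is invalid.

No — vertex 4 appears in no bag.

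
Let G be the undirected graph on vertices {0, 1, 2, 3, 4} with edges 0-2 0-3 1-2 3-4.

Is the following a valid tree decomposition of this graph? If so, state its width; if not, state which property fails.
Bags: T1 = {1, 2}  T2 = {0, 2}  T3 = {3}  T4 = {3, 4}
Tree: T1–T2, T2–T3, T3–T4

A tree decomposition must satisfy three properties: every vertex lies in some bag; for every edge, both endpoints lie together in some bag; and for every vertex, the bags containing it form a connected subtree. Here edge (0,3) lies in no bag, so the decomposition is invalid.

No — edge (0,3) lies in no bag.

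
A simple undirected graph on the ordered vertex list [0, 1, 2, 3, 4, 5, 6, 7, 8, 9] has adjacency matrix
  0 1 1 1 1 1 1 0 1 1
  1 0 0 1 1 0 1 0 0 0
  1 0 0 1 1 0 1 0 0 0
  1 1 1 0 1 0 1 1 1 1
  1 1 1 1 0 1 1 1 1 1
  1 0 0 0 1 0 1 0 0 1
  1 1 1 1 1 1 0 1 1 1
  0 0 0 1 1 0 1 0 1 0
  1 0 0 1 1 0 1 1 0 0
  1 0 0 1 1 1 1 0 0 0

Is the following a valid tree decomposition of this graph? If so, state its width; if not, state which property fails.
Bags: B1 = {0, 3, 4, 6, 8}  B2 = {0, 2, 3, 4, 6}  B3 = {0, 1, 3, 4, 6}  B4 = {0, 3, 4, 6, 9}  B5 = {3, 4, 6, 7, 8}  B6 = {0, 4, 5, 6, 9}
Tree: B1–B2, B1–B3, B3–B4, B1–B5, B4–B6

Vertex coverage: the bags together contain {0, 1, 2, 3, 4, 5, 6, 7, 8, 9}, the full vertex set. Edge coverage: each edge of G has both endpoints in at least one bag. Running intersection: for every vertex, the bags containing it form a connected subtree. All three properties hold, so this is a valid tree decomposition of width max|bag| − 1 = 4, and hence tw(G) ≤ 4.

Yes; width 4.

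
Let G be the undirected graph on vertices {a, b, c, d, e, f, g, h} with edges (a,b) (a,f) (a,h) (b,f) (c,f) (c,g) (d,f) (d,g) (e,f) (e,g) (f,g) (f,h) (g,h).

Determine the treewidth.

2

A width-2 tree decomposition is:
Bags: B1 = {f, g, h}  B2 = {a, f, h}  B3 = {c, f, g}  B4 = {d, f, g}  B5 = {e, f, g}  B6 = {a, b, f}
Tree: B1–B2, B1–B3, B1–B4, B4–B5, B2–B6
The largest bag has 3 vertices, giving width 2; this decomposition certifies tw(G) ≤ 2. Conversely, {d, f, g} is a clique of size 3, and the vertices of any clique must share a bag in every tree decomposition; so some bag has ≥ 3 vertices and tw(G) ≥ 2. Therefore the treewidth is 2.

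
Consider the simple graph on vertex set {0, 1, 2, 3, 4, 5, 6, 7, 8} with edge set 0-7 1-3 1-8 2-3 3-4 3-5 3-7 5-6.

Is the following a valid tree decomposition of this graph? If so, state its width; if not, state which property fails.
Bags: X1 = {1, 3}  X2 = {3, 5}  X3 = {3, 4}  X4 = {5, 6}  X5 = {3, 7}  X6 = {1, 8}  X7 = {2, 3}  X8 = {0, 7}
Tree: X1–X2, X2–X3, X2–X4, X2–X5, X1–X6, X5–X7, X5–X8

Yes; width 1.

Every vertex of G appears in some bag (union = {0, 1, 2, 3, 4, 5, 6, 7, 8}); every edge is covered by a bag; and for each vertex v the set of bags containing v is connected in the bag tree. The decomposition is therefore valid. The largest bag has 2 vertices, so the width is 1.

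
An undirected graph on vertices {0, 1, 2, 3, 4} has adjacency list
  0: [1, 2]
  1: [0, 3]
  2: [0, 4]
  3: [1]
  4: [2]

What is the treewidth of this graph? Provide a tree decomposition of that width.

The largest bag has 2 vertices, giving width 1; this decomposition certifies tw(G) ≤ 1. Since G has at least one edge (e.g. 3–1), it is not an edgeless graph, so tw(G) ≥ 1. Therefore the treewidth is 1.

Treewidth 1.
One optimal decomposition is:
Bags: B1 = {1, 3}  B2 = {0, 1}  B3 = {0, 2}  B4 = {2, 4}
Tree: B1–B2, B2–B3, B3–B4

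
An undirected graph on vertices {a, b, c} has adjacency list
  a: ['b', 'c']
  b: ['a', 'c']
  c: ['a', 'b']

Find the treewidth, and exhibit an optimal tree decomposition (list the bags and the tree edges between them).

Treewidth 2.
One such decomposition:
Bags: B1 = {a, b, c}
Tree: (single bag)

With just one bag of size 3, the width is 3 − 1 = 2, so tw(G) ≤ 2. Conversely, {a, b, c} is a clique of size 3, and the vertices of any clique must share a bag in every tree decomposition; so some bag has ≥ 3 vertices and tw(G) ≥ 2. The upper and lower bounds meet at 2, so that is the treewidth.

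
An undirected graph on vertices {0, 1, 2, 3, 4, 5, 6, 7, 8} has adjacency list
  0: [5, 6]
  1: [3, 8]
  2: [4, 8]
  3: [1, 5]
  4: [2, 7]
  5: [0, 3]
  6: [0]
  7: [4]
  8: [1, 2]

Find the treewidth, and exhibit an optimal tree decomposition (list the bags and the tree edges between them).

Every bag has size at most 2, so the width is 2 − 1 = 1 and tw(G) ≤ 1. G has an edge, so its treewidth is at least 1. Hence tw(G) = 1 exactly.

Treewidth 1.
Bags: B1 = {4, 7}  B2 = {2, 4}  B3 = {2, 8}  B4 = {1, 8}  B5 = {1, 3}  B6 = {3, 5}  B7 = {0, 5}  B8 = {0, 6}
Tree: B1–B2, B2–B3, B3–B4, B4–B5, B5–B6, B6–B7, B7–B8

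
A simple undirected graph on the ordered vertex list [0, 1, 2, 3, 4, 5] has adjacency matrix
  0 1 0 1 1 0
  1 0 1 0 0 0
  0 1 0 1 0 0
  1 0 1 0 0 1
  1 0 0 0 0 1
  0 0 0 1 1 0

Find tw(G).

2

A width-2 tree decomposition is:
Bags: B1 = {1, 2, 3}  B2 = {0, 1, 3}  B3 = {0, 3, 5}  B4 = {0, 4, 5}
Tree: B1–B2, B2–B3, B3–B4
Every bag has size at most 3, so the width is 3 − 1 = 2 and tw(G) ≤ 2. For the lower bound, G contains the cycle 2–1–0–3–2, so G is not a forest; only forests have treewidth ≤ 1, hence tw(G) ≥ 2. Hence tw(G) = 2 exactly.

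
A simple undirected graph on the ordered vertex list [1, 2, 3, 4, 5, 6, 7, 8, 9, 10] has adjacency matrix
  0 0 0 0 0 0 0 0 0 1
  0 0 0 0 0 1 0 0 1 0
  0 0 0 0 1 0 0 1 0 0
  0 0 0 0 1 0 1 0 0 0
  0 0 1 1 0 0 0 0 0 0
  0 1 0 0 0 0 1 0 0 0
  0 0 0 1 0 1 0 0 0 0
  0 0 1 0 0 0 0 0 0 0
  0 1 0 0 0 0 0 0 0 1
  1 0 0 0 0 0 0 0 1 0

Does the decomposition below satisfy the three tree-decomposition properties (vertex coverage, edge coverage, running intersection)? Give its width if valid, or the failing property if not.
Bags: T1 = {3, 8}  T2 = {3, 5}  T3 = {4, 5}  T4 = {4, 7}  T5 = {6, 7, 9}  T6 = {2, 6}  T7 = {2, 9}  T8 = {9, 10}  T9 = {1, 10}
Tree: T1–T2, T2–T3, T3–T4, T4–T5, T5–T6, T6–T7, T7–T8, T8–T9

A tree decomposition must satisfy three properties: every vertex lies in some bag; for every edge, both endpoints lie together in some bag; and for every vertex, the bags containing it form a connected subtree. Here bags containing vertex 9 are not connected in the tree, so the decomposition is invalid.

No — bags containing vertex 9 are not connected in the tree.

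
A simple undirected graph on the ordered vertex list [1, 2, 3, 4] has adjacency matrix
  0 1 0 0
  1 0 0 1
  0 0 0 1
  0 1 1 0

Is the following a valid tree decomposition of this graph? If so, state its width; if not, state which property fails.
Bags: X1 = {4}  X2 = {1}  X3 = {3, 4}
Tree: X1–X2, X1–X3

No — vertex 2 appears in no bag.

A tree decomposition must satisfy three properties: every vertex lies in some bag; for every edge, both endpoints lie together in some bag; and for every vertex, the bags containing it form a connected subtree. Here vertex 2 appears in no bag, so the decomposition is invalid.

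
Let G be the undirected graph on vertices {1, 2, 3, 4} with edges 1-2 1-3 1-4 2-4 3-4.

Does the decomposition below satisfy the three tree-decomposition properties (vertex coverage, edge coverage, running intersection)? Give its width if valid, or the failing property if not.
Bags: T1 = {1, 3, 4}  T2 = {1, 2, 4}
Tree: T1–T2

Checking the three conditions: (i) the bags cover all of {1, 2, 3, 4}; (ii) for each edge, some bag contains both endpoints; (iii) the bags containing any fixed vertex form a subtree. All hold, so the decomposition is valid with width 3 − 1 = 2.

Yes; width 2.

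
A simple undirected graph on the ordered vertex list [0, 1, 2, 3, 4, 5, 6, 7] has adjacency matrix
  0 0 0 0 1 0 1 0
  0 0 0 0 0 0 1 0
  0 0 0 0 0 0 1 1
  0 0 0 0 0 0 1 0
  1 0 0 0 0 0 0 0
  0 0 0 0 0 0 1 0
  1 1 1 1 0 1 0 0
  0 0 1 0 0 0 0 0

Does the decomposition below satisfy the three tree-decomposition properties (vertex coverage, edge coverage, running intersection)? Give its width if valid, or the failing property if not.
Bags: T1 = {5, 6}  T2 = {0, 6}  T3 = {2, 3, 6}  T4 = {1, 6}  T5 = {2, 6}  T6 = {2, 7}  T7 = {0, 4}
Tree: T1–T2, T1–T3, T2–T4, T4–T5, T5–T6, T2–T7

No — bags containing vertex 2 are not connected in the tree.

A tree decomposition must satisfy three properties: every vertex lies in some bag; for every edge, both endpoints lie together in some bag; and for every vertex, the bags containing it form a connected subtree. Here bags containing vertex 2 are not connected in the tree, so the decomposition is invalid.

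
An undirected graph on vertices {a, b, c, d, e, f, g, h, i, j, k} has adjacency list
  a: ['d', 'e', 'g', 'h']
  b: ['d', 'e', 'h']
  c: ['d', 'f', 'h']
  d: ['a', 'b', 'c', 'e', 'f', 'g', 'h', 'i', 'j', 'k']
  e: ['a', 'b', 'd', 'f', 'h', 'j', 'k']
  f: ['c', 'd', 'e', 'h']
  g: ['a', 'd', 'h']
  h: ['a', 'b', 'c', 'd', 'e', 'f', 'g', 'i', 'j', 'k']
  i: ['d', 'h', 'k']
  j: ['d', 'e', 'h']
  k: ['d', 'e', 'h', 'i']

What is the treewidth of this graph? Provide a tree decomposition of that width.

Every bag has size at most 4, so the width is 4 − 1 = 3 and tw(G) ≤ 3. On the other hand G contains the 4-clique {a, d, g, h}. A clique must lie in a single bag of any decomposition, so no decomposition can have width below 3. Hence tw(G) = 3 exactly.

Treewidth 3.
Bags: B1 = {a, d, e, h}  B2 = {d, e, h, j}  B3 = {b, d, e, h}  B4 = {a, d, g, h}  B5 = {d, e, f, h}  B6 = {d, e, h, k}  B7 = {d, h, i, k}  B8 = {c, d, f, h}
Tree: B1–B2, B2–B3, B1–B4, B2–B5, B2–B6, B6–B7, B5–B8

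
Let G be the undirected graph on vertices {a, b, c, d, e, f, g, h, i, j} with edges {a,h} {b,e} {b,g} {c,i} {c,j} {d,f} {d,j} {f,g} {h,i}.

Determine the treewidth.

A width-1 tree decomposition is:
Bags: B1 = {b, e}  B2 = {b, g}  B3 = {f, g}  B4 = {d, f}  B5 = {d, j}  B6 = {c, j}  B7 = {c, i}  B8 = {h, i}  B9 = {a, h}
Tree: B1–B2, B2–B3, B3–B4, B4–B5, B5–B6, B6–B7, B7–B8, B8–B9
Each bag holds 2 vertices, so the decomposition has width 1, which upper-bounds the treewidth. Any graph with an edge has treewidth ≥ 1, and G has the edge e–b. Hence tw(G) = 1 exactly.

1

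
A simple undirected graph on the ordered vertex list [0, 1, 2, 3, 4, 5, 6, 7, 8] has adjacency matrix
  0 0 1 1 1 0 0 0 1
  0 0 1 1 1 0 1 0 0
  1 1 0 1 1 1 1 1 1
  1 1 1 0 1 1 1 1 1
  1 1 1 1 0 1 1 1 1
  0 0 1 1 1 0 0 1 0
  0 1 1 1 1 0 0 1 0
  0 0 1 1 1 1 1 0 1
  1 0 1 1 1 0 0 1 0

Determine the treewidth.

A width-4 tree decomposition is:
Bags: B1 = {0, 2, 3, 4, 8}  B2 = {2, 3, 4, 7, 8}  B3 = {2, 3, 4, 6, 7}  B4 = {2, 3, 4, 5, 7}  B5 = {1, 2, 3, 4, 6}
Tree: B1–B2, B2–B3, B3–B4, B3–B5
Every bag has size at most 5, so the width is 5 − 1 = 4 and tw(G) ≤ 4. For the lower bound, the 5 vertices {0, 2, 3, 4, 8} are pairwise adjacent, and any tree decomposition puts a clique entirely inside one bag — forcing width ≥ 4. Therefore the treewidth is 4.

4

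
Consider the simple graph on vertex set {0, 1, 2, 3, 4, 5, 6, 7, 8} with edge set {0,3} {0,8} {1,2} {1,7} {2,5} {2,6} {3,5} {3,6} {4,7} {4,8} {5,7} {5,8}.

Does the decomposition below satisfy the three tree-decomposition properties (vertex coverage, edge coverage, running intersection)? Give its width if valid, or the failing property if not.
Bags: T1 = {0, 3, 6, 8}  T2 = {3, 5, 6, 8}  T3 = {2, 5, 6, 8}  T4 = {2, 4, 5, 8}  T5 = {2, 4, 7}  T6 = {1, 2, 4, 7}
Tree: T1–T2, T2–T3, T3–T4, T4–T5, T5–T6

No — edge (5,7) lies in no bag.

A tree decomposition must satisfy three properties: every vertex lies in some bag; for every edge, both endpoints lie together in some bag; and for every vertex, the bags containing it form a connected subtree. Here edge (5,7) lies in no bag, so the decomposition is invalid.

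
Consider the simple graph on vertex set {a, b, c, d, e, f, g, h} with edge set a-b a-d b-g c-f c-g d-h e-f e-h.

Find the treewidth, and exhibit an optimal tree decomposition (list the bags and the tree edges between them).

Treewidth 2.
One such decomposition:
Bags: B1 = {c, e, f}  B2 = {c, e, h}  B3 = {c, d, h}  B4 = {a, c, d}  B5 = {a, b, c}  B6 = {b, c, g}
Tree: B1–B2, B2–B3, B3–B4, B4–B5, B5–B6

The largest bag has 3 vertices, giving width 2; this decomposition certifies tw(G) ≤ 2. Since c–f–e–h–d–a–b–g–c is a cycle in G, G is not acyclic. Forests are exactly the graphs of treewidth ≤ 1, so tw(G) ≥ 2. The upper and lower bounds meet at 2, so that is the treewidth.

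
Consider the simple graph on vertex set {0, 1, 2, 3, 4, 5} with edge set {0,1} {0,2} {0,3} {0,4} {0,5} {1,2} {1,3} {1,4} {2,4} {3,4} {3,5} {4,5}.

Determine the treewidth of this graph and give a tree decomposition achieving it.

Each bag holds 4 vertices, so the decomposition has width 3, which upper-bounds the treewidth. Conversely, {0, 1, 2, 4} is a clique of size 4, and the vertices of any clique must share a bag in every tree decomposition; so some bag has ≥ 4 vertices and tw(G) ≥ 3. The upper and lower bounds meet at 3, so that is the treewidth.

Treewidth 3.
One such decomposition:
Bags: B1 = {0, 1, 3, 4}  B2 = {0, 3, 4, 5}  B3 = {0, 1, 2, 4}
Tree: B1–B2, B1–B3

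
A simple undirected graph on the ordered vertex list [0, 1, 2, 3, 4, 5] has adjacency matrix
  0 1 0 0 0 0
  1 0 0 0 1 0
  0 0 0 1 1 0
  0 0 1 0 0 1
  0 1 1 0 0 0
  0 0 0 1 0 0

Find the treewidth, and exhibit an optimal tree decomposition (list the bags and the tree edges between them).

Treewidth 1.
Bags: B1 = {0, 1}  B2 = {1, 4}  B3 = {2, 4}  B4 = {2, 3}  B5 = {3, 5}
Tree: B1–B2, B2–B3, B3–B4, B4–B5

The largest bag has 2 vertices, giving width 1; this decomposition certifies tw(G) ≤ 1. G has an edge, so its treewidth is at least 1. The upper and lower bounds meet at 1, so that is the treewidth.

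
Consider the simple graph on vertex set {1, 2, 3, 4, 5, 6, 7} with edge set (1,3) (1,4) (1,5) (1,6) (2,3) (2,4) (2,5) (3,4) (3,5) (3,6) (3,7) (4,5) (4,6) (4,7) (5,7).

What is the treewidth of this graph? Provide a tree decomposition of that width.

Treewidth 3.
One optimal decomposition is:
Bags: B1 = {1, 3, 4, 5}  B2 = {3, 4, 5, 7}  B3 = {1, 3, 4, 6}  B4 = {2, 3, 4, 5}
Tree: B1–B2, B1–B3, B1–B4

The largest bag has 4 vertices, giving width 3; this decomposition certifies tw(G) ≤ 3. For the lower bound, the 4 vertices {1, 3, 4, 5} are pairwise adjacent, and any tree decomposition puts a clique entirely inside one bag — forcing width ≥ 3. Therefore the treewidth is 3.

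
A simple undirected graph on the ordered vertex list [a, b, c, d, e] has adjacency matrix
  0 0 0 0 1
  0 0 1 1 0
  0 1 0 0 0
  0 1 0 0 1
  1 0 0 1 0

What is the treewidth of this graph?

1

A width-1 tree decomposition is:
Bags: B1 = {b, c}  B2 = {b, d}  B3 = {d, e}  B4 = {a, e}
Tree: B1–B2, B2–B3, B3–B4
The largest bag has 2 vertices, giving width 1; this decomposition certifies tw(G) ≤ 1. G has an edge, so its treewidth is at least 1. Hence tw(G) = 1 exactly.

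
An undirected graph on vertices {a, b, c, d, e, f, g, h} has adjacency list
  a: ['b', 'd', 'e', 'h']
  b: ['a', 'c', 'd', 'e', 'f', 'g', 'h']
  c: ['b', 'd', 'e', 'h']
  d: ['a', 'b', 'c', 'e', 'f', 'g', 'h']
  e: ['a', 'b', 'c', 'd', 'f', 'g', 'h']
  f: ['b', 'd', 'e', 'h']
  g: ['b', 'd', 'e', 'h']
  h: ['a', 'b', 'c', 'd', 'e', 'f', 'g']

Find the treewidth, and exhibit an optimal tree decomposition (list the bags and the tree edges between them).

Treewidth 4.
One such decomposition:
Bags: B1 = {b, c, d, e, h}  B2 = {a, b, d, e, h}  B3 = {b, d, e, f, h}  B4 = {b, d, e, g, h}
Tree: B1–B2, B2–B3, B2–B4

Every bag has size at most 5, so the width is 5 − 1 = 4 and tw(G) ≤ 4. For the lower bound, the 5 vertices {b, d, e, g, h} are pairwise adjacent, and any tree decomposition puts a clique entirely inside one bag — forcing width ≥ 4. Hence tw(G) = 4 exactly.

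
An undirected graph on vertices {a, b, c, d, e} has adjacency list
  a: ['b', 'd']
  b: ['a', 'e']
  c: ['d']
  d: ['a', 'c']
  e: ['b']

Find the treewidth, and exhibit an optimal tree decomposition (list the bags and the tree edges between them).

Each bag holds 2 vertices, so the decomposition has width 1, which upper-bounds the treewidth. G has an edge, so its treewidth is at least 1. Combining the bounds, tw(G) = 1.

Treewidth 1.
One such decomposition:
Bags: B1 = {c, d}  B2 = {a, d}  B3 = {a, b}  B4 = {b, e}
Tree: B1–B2, B2–B3, B3–B4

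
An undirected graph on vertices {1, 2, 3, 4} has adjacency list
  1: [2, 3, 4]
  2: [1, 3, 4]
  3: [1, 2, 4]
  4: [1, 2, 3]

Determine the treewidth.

A width-3 tree decomposition is:
Bags: B1 = {1, 2, 3, 4}
Tree: (single bag)
A single bag containing all 4 vertices is trivially a valid decomposition of width 3. Conversely, {1, 2, 3, 4} is a clique of size 4, and the vertices of any clique must share a bag in every tree decomposition; so some bag has ≥ 4 vertices and tw(G) ≥ 3. Therefore the treewidth is 3.

3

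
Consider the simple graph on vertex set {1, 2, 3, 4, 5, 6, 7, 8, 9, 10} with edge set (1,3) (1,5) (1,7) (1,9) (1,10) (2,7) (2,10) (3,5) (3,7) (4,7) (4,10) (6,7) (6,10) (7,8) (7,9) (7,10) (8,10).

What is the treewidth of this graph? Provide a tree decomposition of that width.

Every bag has size at most 3, so the width is 3 − 1 = 2 and tw(G) ≤ 2. For the lower bound, the 3 vertices {1, 3, 5} are pairwise adjacent, and any tree decomposition puts a clique entirely inside one bag — forcing width ≥ 2. Hence tw(G) = 2 exactly.

Treewidth 2.
One such decomposition:
Bags: B1 = {7, 8, 10}  B2 = {1, 7, 10}  B3 = {1, 3, 7}  B4 = {6, 7, 10}  B5 = {2, 7, 10}  B6 = {4, 7, 10}  B7 = {1, 7, 9}  B8 = {1, 3, 5}
Tree: B1–B2, B2–B3, B2–B4, B1–B5, B4–B6, B3–B7, B3–B8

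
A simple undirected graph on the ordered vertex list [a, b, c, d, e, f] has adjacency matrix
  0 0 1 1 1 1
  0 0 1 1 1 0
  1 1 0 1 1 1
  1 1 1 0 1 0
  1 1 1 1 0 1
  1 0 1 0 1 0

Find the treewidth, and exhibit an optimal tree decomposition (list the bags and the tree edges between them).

Treewidth 3.
One such decomposition:
Bags: B1 = {b, c, d, e}  B2 = {a, c, d, e}  B3 = {a, c, e, f}
Tree: B1–B2, B2–B3

Every bag has size at most 4, so the width is 4 − 1 = 3 and tw(G) ≤ 3. Conversely, {a, c, d, e} is a clique of size 4, and the vertices of any clique must share a bag in every tree decomposition; so some bag has ≥ 4 vertices and tw(G) ≥ 3. The upper and lower bounds meet at 3, so that is the treewidth.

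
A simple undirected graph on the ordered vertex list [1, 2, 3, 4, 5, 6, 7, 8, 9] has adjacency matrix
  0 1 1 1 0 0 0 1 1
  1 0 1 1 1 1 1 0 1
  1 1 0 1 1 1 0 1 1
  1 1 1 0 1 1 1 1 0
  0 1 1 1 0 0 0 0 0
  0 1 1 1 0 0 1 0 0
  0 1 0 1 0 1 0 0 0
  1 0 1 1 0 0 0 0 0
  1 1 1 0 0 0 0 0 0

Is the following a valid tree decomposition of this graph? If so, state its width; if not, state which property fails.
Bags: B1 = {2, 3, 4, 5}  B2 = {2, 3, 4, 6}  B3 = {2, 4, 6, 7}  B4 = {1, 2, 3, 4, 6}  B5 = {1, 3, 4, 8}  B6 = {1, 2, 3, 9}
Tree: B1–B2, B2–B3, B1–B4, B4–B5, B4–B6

No — bags containing vertex 6 are not connected in the tree.

A tree decomposition must satisfy three properties: every vertex lies in some bag; for every edge, both endpoints lie together in some bag; and for every vertex, the bags containing it form a connected subtree. Here bags containing vertex 6 are not connected in the tree, so the decomposition is invalid.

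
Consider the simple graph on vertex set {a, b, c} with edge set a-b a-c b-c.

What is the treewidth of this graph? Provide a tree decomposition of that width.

A single bag containing all 3 vertices is trivially a valid decomposition of width 2. Conversely, {a, b, c} is a clique of size 3, and the vertices of any clique must share a bag in every tree decomposition; so some bag has ≥ 3 vertices and tw(G) ≥ 2. Therefore the treewidth is 2.

Treewidth 2.
Bags: B1 = {a, b, c}
Tree: (single bag)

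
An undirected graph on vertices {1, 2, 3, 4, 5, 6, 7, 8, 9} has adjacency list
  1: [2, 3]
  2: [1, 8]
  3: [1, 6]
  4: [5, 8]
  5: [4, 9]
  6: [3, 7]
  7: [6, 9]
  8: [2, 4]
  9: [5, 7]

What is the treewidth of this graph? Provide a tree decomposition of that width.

Every bag has size at most 3, so the width is 3 − 1 = 2 and tw(G) ≤ 2. For the lower bound, G contains the cycle 6–7–9–5–4–8–2–1–3–6, so G is not a forest; only forests have treewidth ≤ 1, hence tw(G) ≥ 2. Hence tw(G) = 2 exactly.

Treewidth 2.
Bags: B1 = {6, 7, 9}  B2 = {5, 6, 9}  B3 = {4, 5, 6}  B4 = {4, 6, 8}  B5 = {2, 6, 8}  B6 = {1, 2, 6}  B7 = {1, 3, 6}
Tree: B1–B2, B2–B3, B3–B4, B4–B5, B5–B6, B6–B7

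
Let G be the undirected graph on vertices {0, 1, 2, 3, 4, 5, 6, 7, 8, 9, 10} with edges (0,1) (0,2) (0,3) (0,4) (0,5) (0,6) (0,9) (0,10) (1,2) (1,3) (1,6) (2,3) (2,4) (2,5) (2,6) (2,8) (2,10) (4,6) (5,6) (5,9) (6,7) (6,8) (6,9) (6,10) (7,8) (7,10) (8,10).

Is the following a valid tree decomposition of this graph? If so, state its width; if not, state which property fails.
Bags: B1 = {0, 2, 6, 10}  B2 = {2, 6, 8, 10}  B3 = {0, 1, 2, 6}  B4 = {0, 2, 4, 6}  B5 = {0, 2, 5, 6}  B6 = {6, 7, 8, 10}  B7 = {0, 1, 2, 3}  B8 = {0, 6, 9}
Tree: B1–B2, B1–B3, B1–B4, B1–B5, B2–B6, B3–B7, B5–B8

No — edge (5,9) lies in no bag.

A tree decomposition must satisfy three properties: every vertex lies in some bag; for every edge, both endpoints lie together in some bag; and for every vertex, the bags containing it form a connected subtree. Here edge (5,9) lies in no bag, so the decomposition is invalid.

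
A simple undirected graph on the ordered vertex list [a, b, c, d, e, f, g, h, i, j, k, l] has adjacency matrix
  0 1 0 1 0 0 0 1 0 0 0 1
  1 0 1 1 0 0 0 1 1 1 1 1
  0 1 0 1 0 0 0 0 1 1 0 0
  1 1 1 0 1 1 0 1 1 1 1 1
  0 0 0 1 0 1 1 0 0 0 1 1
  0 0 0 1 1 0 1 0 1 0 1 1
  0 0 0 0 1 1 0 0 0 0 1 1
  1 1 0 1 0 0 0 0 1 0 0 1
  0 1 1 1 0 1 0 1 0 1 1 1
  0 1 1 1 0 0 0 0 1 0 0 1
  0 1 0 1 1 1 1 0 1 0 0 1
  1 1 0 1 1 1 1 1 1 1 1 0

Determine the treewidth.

4

A width-4 tree decomposition is:
Bags: B1 = {d, f, i, k, l}  B2 = {b, d, i, k, l}  B3 = {d, e, f, k, l}  B4 = {b, d, h, i, l}  B5 = {a, b, d, h, l}  B6 = {e, f, g, k, l}  B7 = {b, d, i, j, l}  B8 = {b, c, d, i, j}
Tree: B1–B2, B1–B3, B2–B4, B4–B5, B3–B6, B4–B7, B7–B8
Every bag has size at most 5, so the width is 5 − 1 = 4 and tw(G) ≤ 4. On the other hand G contains the 5-clique {b, c, d, i, j}. A clique must lie in a single bag of any decomposition, so no decomposition can have width below 4. The upper and lower bounds meet at 4, so that is the treewidth.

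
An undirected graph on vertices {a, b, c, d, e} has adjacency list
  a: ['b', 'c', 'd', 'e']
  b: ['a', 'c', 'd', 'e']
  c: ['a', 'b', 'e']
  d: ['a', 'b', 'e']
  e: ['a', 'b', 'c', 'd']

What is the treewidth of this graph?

3

A width-3 tree decomposition is:
Bags: B1 = {a, b, d, e}  B2 = {a, b, c, e}
Tree: B1–B2
The largest bag has 4 vertices, giving width 3; this decomposition certifies tw(G) ≤ 3. For the lower bound, the 4 vertices {a, b, d, e} are pairwise adjacent, and any tree decomposition puts a clique entirely inside one bag — forcing width ≥ 3. Therefore the treewidth is 3.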